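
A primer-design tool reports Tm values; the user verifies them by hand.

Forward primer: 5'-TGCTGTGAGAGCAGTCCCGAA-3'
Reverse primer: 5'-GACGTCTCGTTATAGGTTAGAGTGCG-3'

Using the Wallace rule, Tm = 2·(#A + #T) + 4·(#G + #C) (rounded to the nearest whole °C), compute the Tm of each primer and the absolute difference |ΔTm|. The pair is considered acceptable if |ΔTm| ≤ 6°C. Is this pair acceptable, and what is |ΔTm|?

|ΔTm| = 12°C; the pair is not acceptable.

Forward: A=5 T=4 G=7 C=5 → Tm = 2·9 + 4·12 = 66°C.
Reverse: A=5 T=8 G=9 C=4 → Tm = 2·13 + 4·13 = 78°C.
|ΔTm| = |66 − 78| = 12°C, > 6°C.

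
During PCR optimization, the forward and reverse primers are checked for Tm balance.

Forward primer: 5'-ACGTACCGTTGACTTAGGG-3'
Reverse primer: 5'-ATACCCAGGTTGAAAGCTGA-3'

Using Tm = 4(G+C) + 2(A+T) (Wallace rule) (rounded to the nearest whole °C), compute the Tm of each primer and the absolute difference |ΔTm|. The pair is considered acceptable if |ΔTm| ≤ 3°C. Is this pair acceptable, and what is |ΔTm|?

|ΔTm| = 0°C; the pair is acceptable.

Forward: A=4 T=5 G=6 C=4 → Tm = 2·9 + 4·10 = 58°C.
Reverse: A=7 T=4 G=5 C=4 → Tm = 2·11 + 4·9 = 58°C.
|ΔTm| = |58 − 58| = 0°C, ≤ 3°C.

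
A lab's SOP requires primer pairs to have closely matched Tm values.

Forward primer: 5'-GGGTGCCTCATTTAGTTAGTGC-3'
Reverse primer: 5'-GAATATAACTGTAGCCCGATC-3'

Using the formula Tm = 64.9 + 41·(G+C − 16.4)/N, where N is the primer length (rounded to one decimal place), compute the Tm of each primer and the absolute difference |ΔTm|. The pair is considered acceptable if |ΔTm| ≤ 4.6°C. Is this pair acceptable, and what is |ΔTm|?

Forward: G+C = 11, N = 22 → Tm = 64.9 + 41·(11 − 16.4)/22 = 54.8°C.
Reverse: G+C = 9, N = 21 → Tm = 64.9 + 41·(9 − 16.4)/21 = 50.5°C.
|ΔTm| = |54.8 − 50.5| = 4.3°C, ≤ 4.6°C.

|ΔTm| = 4.3°C; the pair is acceptable.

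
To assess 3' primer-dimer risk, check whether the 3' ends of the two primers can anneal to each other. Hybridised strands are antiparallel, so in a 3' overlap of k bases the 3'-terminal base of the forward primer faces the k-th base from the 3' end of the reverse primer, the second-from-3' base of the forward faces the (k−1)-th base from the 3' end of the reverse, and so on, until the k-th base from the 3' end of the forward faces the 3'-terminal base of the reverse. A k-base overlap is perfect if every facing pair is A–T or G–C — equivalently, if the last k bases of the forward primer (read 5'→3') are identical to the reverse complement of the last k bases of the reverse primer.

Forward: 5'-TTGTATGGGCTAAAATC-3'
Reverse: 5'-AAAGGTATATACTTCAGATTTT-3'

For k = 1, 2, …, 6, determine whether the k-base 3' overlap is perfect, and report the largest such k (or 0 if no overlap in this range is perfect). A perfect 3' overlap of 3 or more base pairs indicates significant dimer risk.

Longest perfect overlap: 6 complementary base pairs; significant dimer risk (threshold 3).

Last 6 bases (5'→3') — forward …AAAATC, reverse …GATTTT.
Reverse complement of the reverse primer's last 6 bases: AAAATC; its first k bases are the reverse complement of the reverse primer's last k bases, so a perfect k-base overlap needs the forward primer's last k bases to equal them.
Comparing (forward last k vs required): k=1: C vs A ✗; k=2: TC vs AA ✗; k=3: ATC vs AAA ✗; k=4: AATC vs AAAA ✗; k=5: AAATC vs AAAAT ✗; k=6: AAAATC vs AAAATC ✓.
Only k = 6 is perfect, so the longest perfect 3' overlap is 6.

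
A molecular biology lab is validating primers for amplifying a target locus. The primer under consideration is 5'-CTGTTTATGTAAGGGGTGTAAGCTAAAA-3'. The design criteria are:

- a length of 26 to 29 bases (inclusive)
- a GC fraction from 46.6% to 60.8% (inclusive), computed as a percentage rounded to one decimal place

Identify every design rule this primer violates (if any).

Base counts: A=9, T=9, G=8, C=2 (length 28).
length: length 28 ✓
GC content: GC 10/28 = 35.7%, outside 46.6–60.8% ✗

Fails: GC content.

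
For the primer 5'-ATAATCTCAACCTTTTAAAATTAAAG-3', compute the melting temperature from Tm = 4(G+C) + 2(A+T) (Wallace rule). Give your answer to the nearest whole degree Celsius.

62°C

Base counts: A=12, T=9, G=1, C=4 (length 26).
Tm = 2·(12+9) + 4·(1+4) = 2·21 + 4·5 = 42 + 20 = 62°C.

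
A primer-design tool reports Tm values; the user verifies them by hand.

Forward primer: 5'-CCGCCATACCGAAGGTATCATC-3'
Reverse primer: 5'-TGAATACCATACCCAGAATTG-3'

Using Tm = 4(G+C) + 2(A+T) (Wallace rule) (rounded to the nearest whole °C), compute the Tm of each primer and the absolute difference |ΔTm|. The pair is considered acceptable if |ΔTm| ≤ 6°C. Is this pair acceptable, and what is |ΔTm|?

Forward: A=6 T=4 G=4 C=8 → Tm = 2·10 + 4·12 = 68°C.
Reverse: A=8 T=5 G=3 C=5 → Tm = 2·13 + 4·8 = 58°C.
|ΔTm| = |68 − 58| = 10°C, > 6°C.

|ΔTm| = 10°C; the pair is not acceptable.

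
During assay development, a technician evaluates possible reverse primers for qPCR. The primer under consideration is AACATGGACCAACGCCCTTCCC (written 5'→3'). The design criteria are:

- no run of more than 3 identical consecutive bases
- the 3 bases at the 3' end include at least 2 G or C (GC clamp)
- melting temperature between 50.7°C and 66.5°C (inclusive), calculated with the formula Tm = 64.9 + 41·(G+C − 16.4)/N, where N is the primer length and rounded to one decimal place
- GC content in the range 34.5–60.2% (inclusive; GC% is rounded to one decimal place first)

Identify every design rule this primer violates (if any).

Meets all criteria.

Base counts: A=6, T=3, G=3, C=10 (length 22).
homopolymer run: longest run = 3 ✓
GC clamp: 3' end CCC has 3 G/C ✓
Tm: Tm = 64.9 + 41·(13 − 16.4)/22 = 58.6°C ✓
GC content: GC 13/22 = 59.1% ✓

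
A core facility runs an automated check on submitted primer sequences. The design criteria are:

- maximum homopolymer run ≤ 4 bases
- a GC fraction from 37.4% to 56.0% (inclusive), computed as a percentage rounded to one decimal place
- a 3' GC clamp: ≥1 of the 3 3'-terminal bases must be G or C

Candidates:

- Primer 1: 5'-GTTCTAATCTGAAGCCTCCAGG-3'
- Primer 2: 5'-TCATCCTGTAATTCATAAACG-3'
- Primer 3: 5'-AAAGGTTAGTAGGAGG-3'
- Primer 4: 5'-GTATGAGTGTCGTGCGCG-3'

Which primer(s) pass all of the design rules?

Primer 1 (22 nt, A=5 T=6 G=5 C=6): longest run = 2 ✓; GC 11/22 = 50.0% ✓; 3' end AGG has 2 G/C ✓ — passes.
Primer 2 (21 nt, A=7 T=7 G=2 C=5): longest run = 3 ✓; GC 7/21 = 33.3%, outside 37.4–56.0% ✗; 3' end ACG has 2 G/C ✓ — fails.
Primer 3 (16 nt, A=6 T=3 G=7 C=0): longest run = 3 ✓; GC 7/16 = 43.8% ✓; 3' end AGG has 2 G/C ✓ — passes.
Primer 4 (18 nt, A=2 T=5 G=8 C=3): longest run = 1 ✓; GC 11/18 = 61.1%, outside 37.4–56.0% ✗; 3' end GCG has 3 G/C ✓ — fails.

Primer 1 and Primer 3.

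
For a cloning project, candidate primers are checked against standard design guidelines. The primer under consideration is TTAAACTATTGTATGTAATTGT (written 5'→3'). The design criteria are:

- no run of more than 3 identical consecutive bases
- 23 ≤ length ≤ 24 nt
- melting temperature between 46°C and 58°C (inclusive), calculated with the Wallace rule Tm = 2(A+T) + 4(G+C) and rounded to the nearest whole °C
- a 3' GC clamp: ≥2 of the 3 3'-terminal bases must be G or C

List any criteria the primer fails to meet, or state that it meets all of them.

Base counts: A=7, T=11, G=3, C=1 (length 22).
homopolymer run: longest run = 3 ✓
length: length 22, outside 23–24 ✗
Tm: Tm = 2·18 + 4·4 = 52°C ✓
GC clamp: 3' end TGT has 1 G/C, need ≥2 ✗

Fails: length, GC clamp.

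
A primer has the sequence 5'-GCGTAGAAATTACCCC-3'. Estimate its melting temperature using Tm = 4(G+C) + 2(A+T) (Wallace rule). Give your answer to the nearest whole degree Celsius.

48°C

Base counts: A=5, T=3, G=3, C=5 (length 16).
Tm = 2·(5+3) + 4·(3+5) = 2·8 + 4·8 = 16 + 32 = 48°C.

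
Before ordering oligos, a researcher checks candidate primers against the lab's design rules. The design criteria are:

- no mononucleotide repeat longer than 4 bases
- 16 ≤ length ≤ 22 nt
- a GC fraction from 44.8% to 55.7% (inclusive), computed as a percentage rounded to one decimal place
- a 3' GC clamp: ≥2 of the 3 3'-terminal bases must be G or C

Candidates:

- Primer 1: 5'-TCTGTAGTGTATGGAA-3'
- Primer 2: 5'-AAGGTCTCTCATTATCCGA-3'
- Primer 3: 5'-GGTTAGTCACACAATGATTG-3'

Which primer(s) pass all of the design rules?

None of the candidates satisfy all criteria.

Primer 1 (16 nt, A=4 T=6 G=5 C=1): longest run = 2 ✓; length 16 ✓; GC 6/16 = 37.5%, outside 44.8–55.7% ✗; 3' end GAA has 1 G/C, need ≥2 ✗ — fails.
Primer 2 (19 nt, A=5 T=6 G=3 C=5): longest run = 2 ✓; length 19 ✓; GC 8/19 = 42.1%, outside 44.8–55.7% ✗; 3' end CGA has 2 G/C ✓ — fails.
Primer 3 (20 nt, A=6 T=6 G=5 C=3): longest run = 2 ✓; length 20 ✓; GC 8/20 = 40.0%, outside 44.8–55.7% ✗; 3' end TTG has 1 G/C, need ≥2 ✗ — fails.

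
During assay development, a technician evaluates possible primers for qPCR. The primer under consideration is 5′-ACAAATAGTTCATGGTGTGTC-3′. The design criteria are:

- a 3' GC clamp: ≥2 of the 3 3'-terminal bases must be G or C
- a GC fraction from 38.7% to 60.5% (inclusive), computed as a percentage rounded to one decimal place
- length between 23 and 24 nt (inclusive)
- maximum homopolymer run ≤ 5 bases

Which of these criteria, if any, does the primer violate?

Fails: GC content, length.

Base counts: A=6, T=7, G=5, C=3 (length 21).
GC clamp: 3' end GTC has 2 G/C ✓
GC content: GC 8/21 = 38.1%, outside 38.7–60.5% ✗
length: length 21, outside 23–24 ✗
homopolymer run: longest run = 3 ✓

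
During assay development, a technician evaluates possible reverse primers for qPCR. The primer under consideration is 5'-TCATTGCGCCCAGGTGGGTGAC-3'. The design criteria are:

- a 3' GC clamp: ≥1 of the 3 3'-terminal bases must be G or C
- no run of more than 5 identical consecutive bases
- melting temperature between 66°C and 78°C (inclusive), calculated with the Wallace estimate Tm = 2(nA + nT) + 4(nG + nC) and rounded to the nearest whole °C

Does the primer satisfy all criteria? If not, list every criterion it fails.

Base counts: A=3, T=5, G=8, C=6 (length 22).
GC clamp: 3' end GAC has 2 G/C ✓
homopolymer run: longest run = 3 ✓
Tm: Tm = 2·8 + 4·14 = 72°C ✓

Meets all criteria.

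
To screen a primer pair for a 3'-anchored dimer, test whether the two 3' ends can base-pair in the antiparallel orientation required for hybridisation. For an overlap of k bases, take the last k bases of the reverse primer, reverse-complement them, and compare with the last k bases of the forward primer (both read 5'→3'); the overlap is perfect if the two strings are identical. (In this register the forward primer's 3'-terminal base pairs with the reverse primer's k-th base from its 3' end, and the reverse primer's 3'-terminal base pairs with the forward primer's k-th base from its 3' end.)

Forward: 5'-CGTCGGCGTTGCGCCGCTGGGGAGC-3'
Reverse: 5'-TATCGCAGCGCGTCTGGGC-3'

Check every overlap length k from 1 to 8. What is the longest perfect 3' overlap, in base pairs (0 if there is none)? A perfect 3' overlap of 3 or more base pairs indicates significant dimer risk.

Longest perfect overlap: 2 complementary base pairs; below the dimer-risk threshold (threshold 3).

Last 8 bases (5'→3') — forward …TGGGGAGC, reverse …GTCTGGGC.
Reverse complement of the reverse primer's last 8 bases: GCCCAGAC; its first k bases are the reverse complement of the reverse primer's last k bases, so a perfect k-base overlap needs the forward primer's last k bases to equal them.
Comparing (forward last k vs required): k=1: C vs G ✗; k=2: GC vs GC ✓; k=3: AGC vs GCC ✗; k=4: GAGC vs GCCC ✗; k=5: GGAGC vs GCCCA ✗; k=6: GGGAGC vs GCCCAG ✗; k=7: GGGGAGC vs GCCCAGA ✗; k=8: TGGGGAGC vs GCCCAGAC ✗.
Only k = 2 is perfect, so the longest perfect 3' overlap is 2.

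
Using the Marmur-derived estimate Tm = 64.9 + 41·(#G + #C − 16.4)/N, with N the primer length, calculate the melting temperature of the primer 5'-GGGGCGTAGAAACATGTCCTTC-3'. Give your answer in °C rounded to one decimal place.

Base counts: A=5, T=5, G=7, C=5; G+C = 12, N = 22.
Tm = 64.9 + 41·(12 − 16.4)/22 = 64.9 + -180.40/22 = 56.7°C.

56.7°C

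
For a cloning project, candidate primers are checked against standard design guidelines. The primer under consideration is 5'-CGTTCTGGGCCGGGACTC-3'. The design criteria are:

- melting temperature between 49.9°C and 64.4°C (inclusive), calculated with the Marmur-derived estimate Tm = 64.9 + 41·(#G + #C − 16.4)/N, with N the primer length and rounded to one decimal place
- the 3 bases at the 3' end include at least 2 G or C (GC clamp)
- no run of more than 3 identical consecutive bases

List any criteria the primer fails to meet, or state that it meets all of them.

Base counts: A=1, T=4, G=7, C=6 (length 18).
Tm: Tm = 64.9 + 41·(13 − 16.4)/18 = 57.2°C ✓
GC clamp: 3' end CTC has 2 G/C ✓
homopolymer run: longest run = 3 ✓

Meets all criteria.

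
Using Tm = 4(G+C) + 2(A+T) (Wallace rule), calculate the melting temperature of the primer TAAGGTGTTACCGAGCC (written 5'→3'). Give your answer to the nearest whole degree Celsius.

Base counts: A=4, T=4, G=5, C=4 (length 17).
Tm = 2·(4+4) + 4·(5+4) = 2·8 + 4·9 = 16 + 36 = 52°C.

52°C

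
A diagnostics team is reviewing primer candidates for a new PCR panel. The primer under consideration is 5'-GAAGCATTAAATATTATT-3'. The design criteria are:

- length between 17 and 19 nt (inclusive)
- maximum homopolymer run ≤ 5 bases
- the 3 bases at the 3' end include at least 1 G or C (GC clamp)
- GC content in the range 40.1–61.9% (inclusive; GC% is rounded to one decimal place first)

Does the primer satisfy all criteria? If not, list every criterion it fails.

Base counts: A=8, T=7, G=2, C=1 (length 18).
length: length 18 ✓
homopolymer run: longest run = 3 ✓
GC clamp: 3' end ATT has 0 G/C, need ≥1 ✗
GC content: GC 3/18 = 16.7%, outside 40.1–61.9% ✗

Fails: GC clamp, GC content.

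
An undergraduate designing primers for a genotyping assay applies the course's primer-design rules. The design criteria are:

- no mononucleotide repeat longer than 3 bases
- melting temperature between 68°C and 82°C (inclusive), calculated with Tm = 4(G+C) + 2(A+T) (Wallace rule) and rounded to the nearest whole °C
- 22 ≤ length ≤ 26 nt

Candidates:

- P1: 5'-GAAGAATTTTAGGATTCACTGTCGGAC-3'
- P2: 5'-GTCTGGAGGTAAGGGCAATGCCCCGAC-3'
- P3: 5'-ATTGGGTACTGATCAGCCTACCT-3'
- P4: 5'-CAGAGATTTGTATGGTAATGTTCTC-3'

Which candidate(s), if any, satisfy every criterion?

P3 and P4.

P1 (27 nt, A=8 T=8 G=7 C=4): longest run = 4, exceeds 3 ✗; Tm = 2·16 + 4·11 = 76°C ✓; length 27, outside 22–26 ✗ — fails.
P2 (27 nt, A=6 T=4 G=10 C=7): longest run = 4, exceeds 3 ✗; Tm = 2·10 + 4·17 = 88°C, outside 68–82°C ✗; length 27, outside 22–26 ✗ — fails.
P3 (23 nt, A=5 T=7 G=5 C=6): longest run = 3 ✓; Tm = 2·12 + 4·11 = 68°C ✓; length 23 ✓ — passes.
P4 (25 nt, A=6 T=10 G=6 C=3): longest run = 3 ✓; Tm = 2·16 + 4·9 = 68°C ✓; length 25 ✓ — passes.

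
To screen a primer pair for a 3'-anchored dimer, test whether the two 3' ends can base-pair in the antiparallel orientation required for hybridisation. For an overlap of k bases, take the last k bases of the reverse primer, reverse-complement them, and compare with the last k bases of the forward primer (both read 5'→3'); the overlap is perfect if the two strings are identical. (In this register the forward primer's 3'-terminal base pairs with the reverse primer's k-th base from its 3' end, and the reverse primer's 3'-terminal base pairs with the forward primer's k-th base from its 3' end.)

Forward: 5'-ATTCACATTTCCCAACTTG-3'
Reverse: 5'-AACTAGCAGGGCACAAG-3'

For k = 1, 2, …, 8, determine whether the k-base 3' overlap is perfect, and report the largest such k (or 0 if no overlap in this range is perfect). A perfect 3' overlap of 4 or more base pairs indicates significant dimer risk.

Last 8 bases (5'→3') — forward …CCAACTTG, reverse …GGCACAAG.
Reverse complement of the reverse primer's last 8 bases: CTTGTGCC; its first k bases are the reverse complement of the reverse primer's last k bases, so a perfect k-base overlap needs the forward primer's last k bases to equal them.
Comparing (forward last k vs required): k=1: G vs C ✗; k=2: TG vs CT ✗; k=3: TTG vs CTT ✗; k=4: CTTG vs CTTG ✓; k=5: ACTTG vs CTTGT ✗; k=6: AACTTG vs CTTGTG ✗; k=7: CAACTTG vs CTTGTGC ✗; k=8: CCAACTTG vs CTTGTGCC ✗.
Only k = 4 is perfect, so the longest perfect 3' overlap is 4.

Longest perfect overlap: 4 complementary base pairs; significant dimer risk (threshold 4).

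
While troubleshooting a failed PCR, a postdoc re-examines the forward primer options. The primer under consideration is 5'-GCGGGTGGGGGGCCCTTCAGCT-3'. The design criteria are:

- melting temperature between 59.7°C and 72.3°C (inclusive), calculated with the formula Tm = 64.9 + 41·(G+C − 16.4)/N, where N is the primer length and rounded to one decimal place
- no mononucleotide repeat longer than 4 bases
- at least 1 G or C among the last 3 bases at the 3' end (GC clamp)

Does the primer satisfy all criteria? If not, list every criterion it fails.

Fails: homopolymer run.

Base counts: A=1, T=4, G=11, C=6 (length 22).
Tm: Tm = 64.9 + 41·(17 − 16.4)/22 = 66.0°C ✓
homopolymer run: longest run = 6, exceeds 4 ✗
GC clamp: 3' end GCT has 2 G/C ✓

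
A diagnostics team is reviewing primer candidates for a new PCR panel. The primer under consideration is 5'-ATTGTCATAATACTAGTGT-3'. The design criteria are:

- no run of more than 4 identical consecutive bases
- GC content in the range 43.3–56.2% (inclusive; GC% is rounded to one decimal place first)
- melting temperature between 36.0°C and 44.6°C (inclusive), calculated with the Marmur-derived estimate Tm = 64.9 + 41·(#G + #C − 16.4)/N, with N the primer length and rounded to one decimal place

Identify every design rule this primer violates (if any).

Base counts: A=6, T=8, G=3, C=2 (length 19).
homopolymer run: longest run = 2 ✓
GC content: GC 5/19 = 26.3%, outside 43.3–56.2% ✗
Tm: Tm = 64.9 + 41·(5 − 16.4)/19 = 40.3°C ✓

Fails: GC content.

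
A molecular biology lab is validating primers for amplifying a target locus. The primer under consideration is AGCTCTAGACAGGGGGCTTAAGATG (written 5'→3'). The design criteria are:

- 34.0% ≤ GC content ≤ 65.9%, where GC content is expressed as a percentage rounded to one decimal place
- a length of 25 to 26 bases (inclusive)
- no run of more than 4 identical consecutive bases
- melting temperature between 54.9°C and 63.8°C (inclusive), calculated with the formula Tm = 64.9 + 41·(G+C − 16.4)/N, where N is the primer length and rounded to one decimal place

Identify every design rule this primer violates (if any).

Base counts: A=7, T=5, G=9, C=4 (length 25).
GC content: GC 13/25 = 52.0% ✓
length: length 25 ✓
homopolymer run: longest run = 5, exceeds 4 ✗
Tm: Tm = 64.9 + 41·(13 − 16.4)/25 = 59.3°C ✓

Fails: homopolymer run.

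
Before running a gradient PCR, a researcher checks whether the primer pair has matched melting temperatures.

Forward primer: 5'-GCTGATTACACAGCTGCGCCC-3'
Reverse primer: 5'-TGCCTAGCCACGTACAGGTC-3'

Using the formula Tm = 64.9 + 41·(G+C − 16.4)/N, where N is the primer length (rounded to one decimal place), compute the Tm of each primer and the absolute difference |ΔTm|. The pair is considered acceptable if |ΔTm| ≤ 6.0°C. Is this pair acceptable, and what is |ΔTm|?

Forward: G+C = 13, N = 21 → Tm = 64.9 + 41·(13 − 16.4)/21 = 58.3°C.
Reverse: G+C = 12, N = 20 → Tm = 64.9 + 41·(12 − 16.4)/20 = 55.9°C.
|ΔTm| = |58.3 − 55.9| = 2.4°C, ≤ 6.0°C.

|ΔTm| = 2.4°C; the pair is acceptable.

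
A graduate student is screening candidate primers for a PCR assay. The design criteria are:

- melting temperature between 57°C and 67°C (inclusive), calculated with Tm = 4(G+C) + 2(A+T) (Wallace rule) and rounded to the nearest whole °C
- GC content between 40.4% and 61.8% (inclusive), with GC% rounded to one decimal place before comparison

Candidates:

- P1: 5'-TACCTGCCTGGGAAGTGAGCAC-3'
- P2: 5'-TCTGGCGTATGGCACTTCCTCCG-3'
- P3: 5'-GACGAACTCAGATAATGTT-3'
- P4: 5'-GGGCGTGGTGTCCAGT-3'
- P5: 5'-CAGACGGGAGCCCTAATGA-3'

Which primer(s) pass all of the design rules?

P1 (22 nt, A=5 T=4 G=7 C=6): Tm = 2·9 + 4·13 = 70°C, outside 57–67°C ✗; GC 13/22 = 59.1% ✓ — fails.
P2 (23 nt, A=2 T=7 G=6 C=8): Tm = 2·9 + 4·14 = 74°C, outside 57–67°C ✗; GC 14/23 = 60.9% ✓ — fails.
P3 (19 nt, A=7 T=5 G=4 C=3): Tm = 2·12 + 4·7 = 52°C, outside 57–67°C ✗; GC 7/19 = 36.8%, outside 40.4–61.8% ✗ — fails.
P4 (16 nt, A=1 T=4 G=8 C=3): Tm = 2·5 + 4·11 = 54°C, outside 57–67°C ✗; GC 11/16 = 68.8%, outside 40.4–61.8% ✗ — fails.
P5 (19 nt, A=6 T=2 G=6 C=5): Tm = 2·8 + 4·11 = 60°C ✓; GC 11/19 = 57.9% ✓ — passes.

P5 only.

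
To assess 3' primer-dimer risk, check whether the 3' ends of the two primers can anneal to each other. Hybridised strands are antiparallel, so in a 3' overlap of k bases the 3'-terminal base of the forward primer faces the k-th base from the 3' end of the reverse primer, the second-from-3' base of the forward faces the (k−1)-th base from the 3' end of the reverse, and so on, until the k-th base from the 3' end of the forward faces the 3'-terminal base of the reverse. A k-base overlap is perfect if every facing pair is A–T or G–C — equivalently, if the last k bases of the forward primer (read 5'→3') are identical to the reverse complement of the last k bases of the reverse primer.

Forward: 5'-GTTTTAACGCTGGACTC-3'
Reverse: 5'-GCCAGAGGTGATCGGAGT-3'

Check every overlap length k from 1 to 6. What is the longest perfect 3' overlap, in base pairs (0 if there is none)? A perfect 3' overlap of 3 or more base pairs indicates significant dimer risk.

Longest perfect overlap: 4 complementary base pairs; significant dimer risk (threshold 3).

Last 6 bases (5'→3') — forward …GGACTC, reverse …CGGAGT.
Reverse complement of the reverse primer's last 6 bases: ACTCCG; its first k bases are the reverse complement of the reverse primer's last k bases, so a perfect k-base overlap needs the forward primer's last k bases to equal them.
Comparing (forward last k vs required): k=1: C vs A ✗; k=2: TC vs AC ✗; k=3: CTC vs ACT ✗; k=4: ACTC vs ACTC ✓; k=5: GACTC vs ACTCC ✗; k=6: GGACTC vs ACTCCG ✗.
Only k = 4 is perfect, so the longest perfect 3' overlap is 4.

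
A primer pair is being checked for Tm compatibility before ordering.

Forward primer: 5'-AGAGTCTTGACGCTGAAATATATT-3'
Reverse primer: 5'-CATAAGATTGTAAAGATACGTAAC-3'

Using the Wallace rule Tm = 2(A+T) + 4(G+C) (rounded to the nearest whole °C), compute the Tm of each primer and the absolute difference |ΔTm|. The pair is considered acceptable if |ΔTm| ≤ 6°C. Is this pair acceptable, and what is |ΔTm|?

|ΔTm| = 2°C; the pair is acceptable.

Forward: A=8 T=8 G=5 C=3 → Tm = 2·16 + 4·8 = 64°C.
Reverse: A=11 T=6 G=4 C=3 → Tm = 2·17 + 4·7 = 62°C.
|ΔTm| = |64 − 62| = 2°C, ≤ 6°C.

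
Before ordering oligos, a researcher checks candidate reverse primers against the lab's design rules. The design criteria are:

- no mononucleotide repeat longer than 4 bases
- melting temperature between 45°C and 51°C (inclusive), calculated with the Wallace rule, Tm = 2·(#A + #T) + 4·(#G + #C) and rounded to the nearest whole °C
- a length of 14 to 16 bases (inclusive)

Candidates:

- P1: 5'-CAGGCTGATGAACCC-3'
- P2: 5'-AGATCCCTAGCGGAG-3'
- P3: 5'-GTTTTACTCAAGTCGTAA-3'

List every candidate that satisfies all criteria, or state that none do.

P1 (15 nt, A=4 T=2 G=4 C=5): longest run = 3 ✓; Tm = 2·6 + 4·9 = 48°C ✓; length 15 ✓ — passes.
P2 (15 nt, A=4 T=2 G=5 C=4): longest run = 3 ✓; Tm = 2·6 + 4·9 = 48°C ✓; length 15 ✓ — passes.
P3 (18 nt, A=5 T=7 G=3 C=3): longest run = 4 ✓; Tm = 2·12 + 4·6 = 48°C ✓; length 18, outside 14–16 ✗ — fails.

P1 and P2.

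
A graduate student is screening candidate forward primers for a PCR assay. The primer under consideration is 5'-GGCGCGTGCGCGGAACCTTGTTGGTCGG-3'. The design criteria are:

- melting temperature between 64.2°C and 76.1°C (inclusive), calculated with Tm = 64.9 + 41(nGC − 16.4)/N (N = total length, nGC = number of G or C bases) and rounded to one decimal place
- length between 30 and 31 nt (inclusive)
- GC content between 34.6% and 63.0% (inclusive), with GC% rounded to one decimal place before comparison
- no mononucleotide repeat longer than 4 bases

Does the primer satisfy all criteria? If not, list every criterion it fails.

Base counts: A=2, T=6, G=13, C=7 (length 28).
Tm: Tm = 64.9 + 41·(20 − 16.4)/28 = 70.2°C ✓
length: length 28, outside 30–31 ✗
GC content: GC 20/28 = 71.4%, outside 34.6–63.0% ✗
homopolymer run: longest run = 2 ✓

Fails: length, GC content.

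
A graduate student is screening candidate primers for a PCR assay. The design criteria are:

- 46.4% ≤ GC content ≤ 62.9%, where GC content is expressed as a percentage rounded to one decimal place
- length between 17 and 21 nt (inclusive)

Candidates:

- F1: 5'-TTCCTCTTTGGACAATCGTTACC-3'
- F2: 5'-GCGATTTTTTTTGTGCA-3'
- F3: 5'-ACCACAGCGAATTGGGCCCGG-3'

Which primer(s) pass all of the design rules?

F1 (23 nt, A=4 T=9 G=3 C=7): GC 10/23 = 43.5%, outside 46.4–62.9% ✗; length 23, outside 17–21 ✗ — fails.
F2 (17 nt, A=2 T=9 G=4 C=2): GC 6/17 = 35.3%, outside 46.4–62.9% ✗; length 17 ✓ — fails.
F3 (21 nt, A=5 T=2 G=7 C=7): GC 14/21 = 66.7%, outside 46.4–62.9% ✗; length 21 ✓ — fails.

None of the candidates satisfy all criteria.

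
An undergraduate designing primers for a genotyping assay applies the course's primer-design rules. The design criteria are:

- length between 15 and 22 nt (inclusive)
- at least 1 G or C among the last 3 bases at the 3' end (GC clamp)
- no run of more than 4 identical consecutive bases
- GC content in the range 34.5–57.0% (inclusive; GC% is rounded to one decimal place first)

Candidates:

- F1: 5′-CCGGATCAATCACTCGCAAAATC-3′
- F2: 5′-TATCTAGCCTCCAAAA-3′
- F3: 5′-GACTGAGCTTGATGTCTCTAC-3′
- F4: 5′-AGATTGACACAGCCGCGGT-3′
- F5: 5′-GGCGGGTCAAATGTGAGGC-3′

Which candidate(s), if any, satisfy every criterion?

F3 only.

F1 (23 nt, A=8 T=4 G=3 C=8): length 23, outside 15–22 ✗; 3' end ATC has 1 G/C ✓; longest run = 4 ✓; GC 11/23 = 47.8% ✓ — fails.
F2 (16 nt, A=6 T=4 G=1 C=5): length 16 ✓; 3' end AAA has 0 G/C, need ≥1 ✗; longest run = 4 ✓; GC 6/16 = 37.5% ✓ — fails.
F3 (21 nt, A=4 T=7 G=5 C=5): length 21 ✓; 3' end TAC has 1 G/C ✓; longest run = 2 ✓; GC 10/21 = 47.6% ✓ — passes.
F4 (19 nt, A=5 T=3 G=6 C=5): length 19 ✓; 3' end GGT has 2 G/C ✓; longest run = 2 ✓; GC 11/19 = 57.9%, outside 34.5–57.0% ✗ — fails.
F5 (19 nt, A=4 T=3 G=9 C=3): length 19 ✓; 3' end GGC has 3 G/C ✓; longest run = 3 ✓; GC 12/19 = 63.2%, outside 34.5–57.0% ✗ — fails.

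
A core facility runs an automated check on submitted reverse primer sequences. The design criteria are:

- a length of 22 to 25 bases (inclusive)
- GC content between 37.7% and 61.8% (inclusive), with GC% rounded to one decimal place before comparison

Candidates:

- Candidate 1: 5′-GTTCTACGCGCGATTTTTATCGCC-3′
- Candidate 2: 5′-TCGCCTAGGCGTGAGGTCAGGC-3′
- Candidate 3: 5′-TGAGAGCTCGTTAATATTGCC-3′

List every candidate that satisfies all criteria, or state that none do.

Candidate 1 only.

Candidate 1 (24 nt, A=3 T=9 G=5 C=7): length 24 ✓; GC 12/24 = 50.0% ✓ — passes.
Candidate 2 (22 nt, A=3 T=4 G=9 C=6): length 22 ✓; GC 15/22 = 68.2%, outside 37.7–61.8% ✗ — fails.
Candidate 3 (21 nt, A=5 T=7 G=5 C=4): length 21, outside 22–25 ✗; GC 9/21 = 42.9% ✓ — fails.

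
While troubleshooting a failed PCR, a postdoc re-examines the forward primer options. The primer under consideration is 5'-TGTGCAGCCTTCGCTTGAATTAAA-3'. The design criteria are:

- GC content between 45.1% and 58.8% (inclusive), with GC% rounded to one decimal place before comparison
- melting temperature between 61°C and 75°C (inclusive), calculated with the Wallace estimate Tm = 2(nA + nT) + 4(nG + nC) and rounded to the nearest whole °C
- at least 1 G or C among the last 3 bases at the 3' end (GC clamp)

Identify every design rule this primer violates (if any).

Base counts: A=6, T=8, G=5, C=5 (length 24).
GC content: GC 10/24 = 41.7%, outside 45.1–58.8% ✗
Tm: Tm = 2·14 + 4·10 = 68°C ✓
GC clamp: 3' end AAA has 0 G/C, need ≥1 ✗

Fails: GC content, GC clamp.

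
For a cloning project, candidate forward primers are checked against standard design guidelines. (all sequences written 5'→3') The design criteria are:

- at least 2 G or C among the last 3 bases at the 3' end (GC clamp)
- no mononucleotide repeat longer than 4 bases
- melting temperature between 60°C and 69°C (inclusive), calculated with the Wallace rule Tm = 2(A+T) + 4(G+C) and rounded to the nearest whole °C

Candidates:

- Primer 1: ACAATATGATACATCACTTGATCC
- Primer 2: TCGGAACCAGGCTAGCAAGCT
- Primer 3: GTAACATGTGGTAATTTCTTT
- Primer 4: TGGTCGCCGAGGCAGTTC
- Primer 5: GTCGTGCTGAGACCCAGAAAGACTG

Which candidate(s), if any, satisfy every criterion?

Primer 1 (24 nt, A=9 T=7 G=2 C=6): 3' end TCC has 2 G/C ✓; longest run = 2 ✓; Tm = 2·16 + 4·8 = 64°C ✓ — passes.
Primer 2 (21 nt, A=6 T=3 G=6 C=6): 3' end GCT has 2 G/C ✓; longest run = 2 ✓; Tm = 2·9 + 4·12 = 66°C ✓ — passes.
Primer 3 (21 nt, A=5 T=10 G=4 C=2): 3' end TTT has 0 G/C, need ≥2 ✗; longest run = 3 ✓; Tm = 2·15 + 4·6 = 54°C, outside 60–69°C ✗ — fails.
Primer 4 (18 nt, A=2 T=4 G=7 C=5): 3' end TTC has 1 G/C, need ≥2 ✗; longest run = 2 ✓; Tm = 2·6 + 4·12 = 60°C ✓ — fails.
Primer 5 (25 nt, A=7 T=4 G=8 C=6): 3' end CTG has 2 G/C ✓; longest run = 3 ✓; Tm = 2·11 + 4·14 = 78°C, outside 60–69°C ✗ — fails.

Primer 1 and Primer 2.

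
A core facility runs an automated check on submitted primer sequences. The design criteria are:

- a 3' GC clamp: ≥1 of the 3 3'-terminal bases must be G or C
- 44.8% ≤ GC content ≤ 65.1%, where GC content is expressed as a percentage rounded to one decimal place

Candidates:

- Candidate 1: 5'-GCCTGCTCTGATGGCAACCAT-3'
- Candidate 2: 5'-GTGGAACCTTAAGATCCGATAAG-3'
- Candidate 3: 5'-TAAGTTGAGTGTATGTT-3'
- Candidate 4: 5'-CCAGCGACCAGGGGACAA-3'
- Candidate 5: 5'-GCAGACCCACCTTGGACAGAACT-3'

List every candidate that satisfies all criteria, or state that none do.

Candidate 1 and Candidate 5.

Candidate 1 (21 nt, A=4 T=5 G=5 C=7): 3' end CAT has 1 G/C ✓; GC 12/21 = 57.1% ✓ — passes.
Candidate 2 (23 nt, A=8 T=5 G=6 C=4): 3' end AAG has 1 G/C ✓; GC 10/23 = 43.5%, outside 44.8–65.1% ✗ — fails.
Candidate 3 (17 nt, A=4 T=8 G=5 C=0): 3' end GTT has 1 G/C ✓; GC 5/17 = 29.4%, outside 44.8–65.1% ✗ — fails.
Candidate 4 (18 nt, A=6 T=0 G=6 C=6): 3' end CAA has 1 G/C ✓; GC 12/18 = 66.7%, outside 44.8–65.1% ✗ — fails.
Candidate 5 (23 nt, A=7 T=3 G=5 C=8): 3' end ACT has 1 G/C ✓; GC 13/23 = 56.5% ✓ — passes.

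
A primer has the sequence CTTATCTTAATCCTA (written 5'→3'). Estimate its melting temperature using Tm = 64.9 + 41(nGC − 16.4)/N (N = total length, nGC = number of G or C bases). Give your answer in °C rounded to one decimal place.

Base counts: A=4, T=7, G=0, C=4; G+C = 4, N = 15.
Tm = 64.9 + 41·(4 − 16.4)/15 = 64.9 + -508.40/15 = 31.0°C.

31.0°C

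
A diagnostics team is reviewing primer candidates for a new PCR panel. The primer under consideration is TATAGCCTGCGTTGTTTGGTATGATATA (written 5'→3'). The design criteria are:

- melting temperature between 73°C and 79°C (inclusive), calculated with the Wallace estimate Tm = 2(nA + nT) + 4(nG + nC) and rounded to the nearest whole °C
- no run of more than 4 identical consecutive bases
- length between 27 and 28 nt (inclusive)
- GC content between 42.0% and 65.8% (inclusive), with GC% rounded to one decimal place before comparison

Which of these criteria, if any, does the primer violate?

Fails: GC content.

Base counts: A=6, T=12, G=7, C=3 (length 28).
Tm: Tm = 2·18 + 4·10 = 76°C ✓
homopolymer run: longest run = 3 ✓
length: length 28 ✓
GC content: GC 10/28 = 35.7%, outside 42.0–65.8% ✗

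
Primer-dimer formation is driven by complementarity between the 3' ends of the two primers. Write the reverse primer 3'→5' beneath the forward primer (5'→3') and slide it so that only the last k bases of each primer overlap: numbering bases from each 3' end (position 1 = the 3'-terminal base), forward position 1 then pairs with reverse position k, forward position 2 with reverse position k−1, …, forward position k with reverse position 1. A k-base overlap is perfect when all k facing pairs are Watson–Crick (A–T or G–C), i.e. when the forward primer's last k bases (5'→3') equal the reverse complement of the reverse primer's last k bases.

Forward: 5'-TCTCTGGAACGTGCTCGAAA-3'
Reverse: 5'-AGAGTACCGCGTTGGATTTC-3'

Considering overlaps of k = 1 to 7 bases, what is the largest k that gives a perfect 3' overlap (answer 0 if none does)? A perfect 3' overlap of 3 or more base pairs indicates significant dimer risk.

Longest perfect overlap: 4 complementary base pairs; significant dimer risk (threshold 3).

Last 7 bases (5'→3') — forward …CTCGAAA, reverse …GGATTTC.
Reverse complement of the reverse primer's last 7 bases: GAAATCC; its first k bases are the reverse complement of the reverse primer's last k bases, so a perfect k-base overlap needs the forward primer's last k bases to equal them.
Comparing (forward last k vs required): k=1: A vs G ✗; k=2: AA vs GA ✗; k=3: AAA vs GAA ✗; k=4: GAAA vs GAAA ✓; k=5: CGAAA vs GAAAT ✗; k=6: TCGAAA vs GAAATC ✗; k=7: CTCGAAA vs GAAATCC ✗.
Only k = 4 is perfect, so the longest perfect 3' overlap is 4.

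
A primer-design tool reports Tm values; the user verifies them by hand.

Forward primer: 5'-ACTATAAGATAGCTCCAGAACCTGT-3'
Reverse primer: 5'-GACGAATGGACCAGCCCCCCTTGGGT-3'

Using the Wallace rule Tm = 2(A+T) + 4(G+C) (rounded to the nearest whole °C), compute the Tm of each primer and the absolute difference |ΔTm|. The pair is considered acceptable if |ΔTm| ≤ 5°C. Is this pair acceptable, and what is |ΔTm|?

|ΔTm| = 16°C; the pair is not acceptable.

Forward: A=9 T=6 G=4 C=6 → Tm = 2·15 + 4·10 = 70°C.
Reverse: A=5 T=4 G=8 C=9 → Tm = 2·9 + 4·17 = 86°C.
|ΔTm| = |70 − 86| = 16°C, > 5°C.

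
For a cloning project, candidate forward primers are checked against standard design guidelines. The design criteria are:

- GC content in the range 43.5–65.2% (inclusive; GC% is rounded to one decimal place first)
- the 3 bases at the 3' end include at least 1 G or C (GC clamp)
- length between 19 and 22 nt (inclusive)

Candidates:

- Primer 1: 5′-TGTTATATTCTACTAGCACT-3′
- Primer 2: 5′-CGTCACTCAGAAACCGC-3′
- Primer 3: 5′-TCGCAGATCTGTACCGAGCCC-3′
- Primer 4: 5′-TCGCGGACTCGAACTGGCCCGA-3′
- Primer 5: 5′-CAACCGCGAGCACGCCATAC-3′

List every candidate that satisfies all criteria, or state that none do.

Primer 1 (20 nt, A=5 T=9 G=2 C=4): GC 6/20 = 30.0%, outside 43.5–65.2% ✗; 3' end ACT has 1 G/C ✓; length 20 ✓ — fails.
Primer 2 (17 nt, A=5 T=2 G=3 C=7): GC 10/17 = 58.8% ✓; 3' end CGC has 3 G/C ✓; length 17, outside 19–22 ✗ — fails.
Primer 3 (21 nt, A=4 T=4 G=5 C=8): GC 13/21 = 61.9% ✓; 3' end CCC has 3 G/C ✓; length 21 ✓ — passes.
Primer 4 (22 nt, A=4 T=3 G=7 C=8): GC 15/22 = 68.2%, outside 43.5–65.2% ✗; 3' end CGA has 2 G/C ✓; length 22 ✓ — fails.
Primer 5 (20 nt, A=6 T=1 G=4 C=9): GC 13/20 = 65.0% ✓; 3' end TAC has 1 G/C ✓; length 20 ✓ — passes.

Primer 3 and Primer 5.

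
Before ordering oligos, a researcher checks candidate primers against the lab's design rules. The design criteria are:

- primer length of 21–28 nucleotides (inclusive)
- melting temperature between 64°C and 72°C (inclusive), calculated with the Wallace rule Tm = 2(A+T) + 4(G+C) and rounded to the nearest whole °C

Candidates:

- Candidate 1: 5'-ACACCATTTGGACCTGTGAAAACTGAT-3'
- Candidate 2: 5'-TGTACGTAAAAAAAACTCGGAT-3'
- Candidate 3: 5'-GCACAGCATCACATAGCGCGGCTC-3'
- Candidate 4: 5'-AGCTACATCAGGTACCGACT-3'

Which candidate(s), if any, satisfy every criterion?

Candidate 1 (27 nt, A=9 T=7 G=5 C=6): length 27 ✓; Tm = 2·16 + 4·11 = 76°C, outside 64–72°C ✗ — fails.
Candidate 2 (22 nt, A=10 T=5 G=4 C=3): length 22 ✓; Tm = 2·15 + 4·7 = 58°C, outside 64–72°C ✗ — fails.
Candidate 3 (24 nt, A=6 T=3 G=6 C=9): length 24 ✓; Tm = 2·9 + 4·15 = 78°C, outside 64–72°C ✗ — fails.
Candidate 4 (20 nt, A=6 T=4 G=4 C=6): length 20, outside 21–28 ✗; Tm = 2·10 + 4·10 = 60°C, outside 64–72°C ✗ — fails.

None of the candidates satisfy all criteria.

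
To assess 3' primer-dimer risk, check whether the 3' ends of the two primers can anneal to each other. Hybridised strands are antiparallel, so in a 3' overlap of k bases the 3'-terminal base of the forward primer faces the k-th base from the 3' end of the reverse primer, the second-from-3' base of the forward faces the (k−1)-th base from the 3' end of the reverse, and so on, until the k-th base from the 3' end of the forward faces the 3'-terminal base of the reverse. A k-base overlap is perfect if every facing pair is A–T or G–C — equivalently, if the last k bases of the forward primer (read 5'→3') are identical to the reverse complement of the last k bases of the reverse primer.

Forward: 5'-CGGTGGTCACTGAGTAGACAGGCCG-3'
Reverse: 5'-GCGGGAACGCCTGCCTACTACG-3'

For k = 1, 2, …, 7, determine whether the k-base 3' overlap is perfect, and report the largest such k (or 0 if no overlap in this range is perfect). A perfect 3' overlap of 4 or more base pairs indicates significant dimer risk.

Longest perfect overlap: 2 complementary base pairs; below the dimer-risk threshold (threshold 4).

Last 7 bases (5'→3') — forward …CAGGCCG, reverse …TACTACG.
Reverse complement of the reverse primer's last 7 bases: CGTAGTA; its first k bases are the reverse complement of the reverse primer's last k bases, so a perfect k-base overlap needs the forward primer's last k bases to equal them.
Comparing (forward last k vs required): k=1: G vs C ✗; k=2: CG vs CG ✓; k=3: CCG vs CGT ✗; k=4: GCCG vs CGTA ✗; k=5: GGCCG vs CGTAG ✗; k=6: AGGCCG vs CGTAGT ✗; k=7: CAGGCCG vs CGTAGTA ✗.
Only k = 2 is perfect, so the longest perfect 3' overlap is 2.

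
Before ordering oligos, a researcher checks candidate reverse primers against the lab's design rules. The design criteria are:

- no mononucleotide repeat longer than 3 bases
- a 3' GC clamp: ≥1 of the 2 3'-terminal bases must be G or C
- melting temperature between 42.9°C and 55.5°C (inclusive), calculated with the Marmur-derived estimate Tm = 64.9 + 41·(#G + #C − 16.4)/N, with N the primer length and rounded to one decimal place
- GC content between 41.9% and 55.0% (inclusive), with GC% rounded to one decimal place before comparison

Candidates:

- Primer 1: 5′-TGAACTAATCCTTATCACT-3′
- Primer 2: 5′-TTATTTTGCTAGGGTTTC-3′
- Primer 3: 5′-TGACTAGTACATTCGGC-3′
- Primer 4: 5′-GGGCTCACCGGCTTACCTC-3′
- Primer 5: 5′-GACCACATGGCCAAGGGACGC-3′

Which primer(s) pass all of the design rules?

Primer 3 only.

Primer 1 (19 nt, A=6 T=7 G=1 C=5): longest run = 2 ✓; 3' end CT has 1 G/C ✓; Tm = 64.9 + 41·(6 − 16.4)/19 = 42.5°C, outside 42.9–55.5°C ✗; GC 6/19 = 31.6%, outside 41.9–55.0% ✗ — fails.
Primer 2 (18 nt, A=2 T=10 G=4 C=2): longest run = 4, exceeds 3 ✗; 3' end TC has 1 G/C ✓; Tm = 64.9 + 41·(6 − 16.4)/18 = 41.2°C, outside 42.9–55.5°C ✗; GC 6/18 = 33.3%, outside 41.9–55.0% ✗ — fails.
Primer 3 (17 nt, A=4 T=5 G=4 C=4): longest run = 2 ✓; 3' end GC has 2 G/C ✓; Tm = 64.9 + 41·(8 − 16.4)/17 = 44.6°C ✓; GC 8/17 = 47.1% ✓ — passes.
Primer 4 (19 nt, A=2 T=4 G=5 C=8): longest run = 3 ✓; 3' end TC has 1 G/C ✓; Tm = 64.9 + 41·(13 − 16.4)/19 = 57.6°C, outside 42.9–55.5°C ✗; GC 13/19 = 68.4%, outside 41.9–55.0% ✗ — fails.
Primer 5 (21 nt, A=6 T=1 G=7 C=7): longest run = 3 ✓; 3' end GC has 2 G/C ✓; Tm = 64.9 + 41·(14 − 16.4)/21 = 60.2°C, outside 42.9–55.5°C ✗; GC 14/21 = 66.7%, outside 41.9–55.0% ✗ — fails.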